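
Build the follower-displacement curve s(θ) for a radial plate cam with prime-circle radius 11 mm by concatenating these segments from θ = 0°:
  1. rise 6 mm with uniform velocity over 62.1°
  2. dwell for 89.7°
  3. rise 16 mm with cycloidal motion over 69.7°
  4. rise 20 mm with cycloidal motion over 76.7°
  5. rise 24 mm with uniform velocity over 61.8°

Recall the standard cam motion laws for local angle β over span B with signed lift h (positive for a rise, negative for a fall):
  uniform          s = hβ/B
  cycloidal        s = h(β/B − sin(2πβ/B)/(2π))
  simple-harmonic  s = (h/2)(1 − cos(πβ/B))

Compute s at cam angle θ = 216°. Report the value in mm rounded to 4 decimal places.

seg 1 [0°–62.1°] uniform, h=6: full span → s += 6 → s = 6.0000
seg 2 [62.1°–151.8°] dwell: s stays 6.0000
seg 3 [151.8°–221.5°] cycloidal, h=16: θ=216° here. β=64.2, B=69.7. 16·(0.9211 − sin(2π·0.9211)/(2π)) = 15.9489 → s = 21.9489

21.9489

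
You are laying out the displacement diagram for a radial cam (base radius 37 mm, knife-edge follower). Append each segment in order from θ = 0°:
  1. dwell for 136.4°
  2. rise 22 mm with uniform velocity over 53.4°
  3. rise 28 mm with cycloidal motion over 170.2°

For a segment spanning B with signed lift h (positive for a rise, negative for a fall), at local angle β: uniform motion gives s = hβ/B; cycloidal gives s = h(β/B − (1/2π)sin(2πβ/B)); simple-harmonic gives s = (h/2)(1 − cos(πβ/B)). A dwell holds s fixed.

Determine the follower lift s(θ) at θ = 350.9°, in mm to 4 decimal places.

seg 1 [0°–136.4°] dwell: s stays 0.0000
seg 2 [136.4°–189.8°] uniform, h=22: full span → s += 22 → s = 22.0000
seg 3 [189.8°–360°] cycloidal, h=28: θ=350.9° here. β=161.1, B=170.2. 28·(0.9465 − sin(2π·0.9465)/(2π)) = 27.9720 → s = 49.9720

49.9720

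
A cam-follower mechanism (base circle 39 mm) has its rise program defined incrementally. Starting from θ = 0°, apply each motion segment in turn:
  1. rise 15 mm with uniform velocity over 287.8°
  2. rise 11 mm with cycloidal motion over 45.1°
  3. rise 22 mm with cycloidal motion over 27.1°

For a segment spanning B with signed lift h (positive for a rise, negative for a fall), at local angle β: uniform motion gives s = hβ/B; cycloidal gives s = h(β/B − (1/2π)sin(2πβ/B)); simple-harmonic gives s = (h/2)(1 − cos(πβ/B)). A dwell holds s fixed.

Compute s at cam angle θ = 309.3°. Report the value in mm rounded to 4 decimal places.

seg 1 [0°–287.8°] uniform, h=15: full span → s += 15 → s = 15.0000
seg 2 [287.8°–332.9°] cycloidal, h=11: θ=309.3° here. β=21.5, B=45.1. 11·(0.4767 − sin(2π·0.4767)/(2π)) = 4.9887 → s = 19.9887

19.9887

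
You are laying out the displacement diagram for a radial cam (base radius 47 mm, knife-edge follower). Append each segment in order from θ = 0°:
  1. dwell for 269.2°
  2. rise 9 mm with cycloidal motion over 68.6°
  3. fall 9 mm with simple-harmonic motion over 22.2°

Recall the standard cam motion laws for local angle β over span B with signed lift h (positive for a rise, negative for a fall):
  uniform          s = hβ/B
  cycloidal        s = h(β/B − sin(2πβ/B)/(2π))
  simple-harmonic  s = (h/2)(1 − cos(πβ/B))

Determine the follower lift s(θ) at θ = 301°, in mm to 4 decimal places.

seg 1 [0°–269.2°] dwell: s stays 0.0000
seg 2 [269.2°–337.8°] cycloidal, h=9: θ=301° here. β=31.8, B=68.6. 9·(0.4636 − sin(2π·0.4636)/(2π)) = 3.8469 → s = 3.8469

3.8469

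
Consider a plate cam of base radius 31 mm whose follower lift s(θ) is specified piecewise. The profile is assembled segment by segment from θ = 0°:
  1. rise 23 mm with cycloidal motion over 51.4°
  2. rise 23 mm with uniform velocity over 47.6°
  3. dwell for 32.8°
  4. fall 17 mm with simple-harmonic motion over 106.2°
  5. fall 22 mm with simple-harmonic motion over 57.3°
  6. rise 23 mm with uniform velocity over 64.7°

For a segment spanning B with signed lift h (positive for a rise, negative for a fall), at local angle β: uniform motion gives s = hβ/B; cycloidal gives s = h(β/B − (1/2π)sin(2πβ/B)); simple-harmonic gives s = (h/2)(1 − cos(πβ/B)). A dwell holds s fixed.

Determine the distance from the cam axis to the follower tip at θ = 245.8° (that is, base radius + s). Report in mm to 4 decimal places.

seg 1 [0°–51.4°] cycloidal, h=23: full span → s += 23 → s = 23.0000
seg 2 [51.4°–99°] uniform, h=23: full span → s += 23 → s = 46.0000
seg 3 [99°–131.8°] dwell: s stays 46.0000
seg 4 [131.8°–238°] simple-harmonic, h=-17: full span → s += -17 → s = 29.0000
seg 5 [238°–295.3°] simple-harmonic, h=-22: θ=245.8° here. β=7.8, B=57.3. -22/2·(1 − cos(π·0.1361)) = -0.9906 → s = 28.0094
radial distance = base radius + s = 31 + 28.0094 = 59.0094

59.0094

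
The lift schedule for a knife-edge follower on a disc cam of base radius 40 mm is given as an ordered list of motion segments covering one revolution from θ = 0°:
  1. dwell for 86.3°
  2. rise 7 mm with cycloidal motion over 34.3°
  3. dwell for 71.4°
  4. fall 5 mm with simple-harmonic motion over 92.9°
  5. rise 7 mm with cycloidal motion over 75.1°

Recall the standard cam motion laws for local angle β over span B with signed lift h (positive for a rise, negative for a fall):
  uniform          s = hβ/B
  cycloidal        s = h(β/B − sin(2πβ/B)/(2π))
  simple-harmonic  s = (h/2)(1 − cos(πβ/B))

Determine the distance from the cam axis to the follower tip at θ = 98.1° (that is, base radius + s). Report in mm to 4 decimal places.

seg 1 [0°–86.3°] dwell: s stays 0.0000
seg 2 [86.3°–120.6°] cycloidal, h=7: θ=98.1° here. β=11.8, B=34.3. 7·(0.3440 − sin(2π·0.3440)/(2π)) = 1.4829 → s = 1.4829
radial distance = base radius + s = 40 + 1.4829 = 41.4829

41.4829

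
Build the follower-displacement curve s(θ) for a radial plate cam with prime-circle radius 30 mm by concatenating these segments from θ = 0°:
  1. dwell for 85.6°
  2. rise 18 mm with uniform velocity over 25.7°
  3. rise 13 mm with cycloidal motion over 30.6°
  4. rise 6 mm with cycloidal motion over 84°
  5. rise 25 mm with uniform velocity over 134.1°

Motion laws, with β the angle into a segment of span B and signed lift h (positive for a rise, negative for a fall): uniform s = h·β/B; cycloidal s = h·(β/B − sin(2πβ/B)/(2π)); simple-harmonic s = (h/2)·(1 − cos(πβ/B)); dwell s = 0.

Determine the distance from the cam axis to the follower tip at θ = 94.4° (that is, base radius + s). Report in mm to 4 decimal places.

seg 1 [0°–85.6°] dwell: s stays 0.0000
seg 2 [85.6°–111.3°] uniform, h=18: θ=94.4° here. β=8.8, B=25.7. 18·8.8/25.7 = 6.1634 → s = 6.1634
radial distance = base radius + s = 30 + 6.1634 = 36.1634

36.1634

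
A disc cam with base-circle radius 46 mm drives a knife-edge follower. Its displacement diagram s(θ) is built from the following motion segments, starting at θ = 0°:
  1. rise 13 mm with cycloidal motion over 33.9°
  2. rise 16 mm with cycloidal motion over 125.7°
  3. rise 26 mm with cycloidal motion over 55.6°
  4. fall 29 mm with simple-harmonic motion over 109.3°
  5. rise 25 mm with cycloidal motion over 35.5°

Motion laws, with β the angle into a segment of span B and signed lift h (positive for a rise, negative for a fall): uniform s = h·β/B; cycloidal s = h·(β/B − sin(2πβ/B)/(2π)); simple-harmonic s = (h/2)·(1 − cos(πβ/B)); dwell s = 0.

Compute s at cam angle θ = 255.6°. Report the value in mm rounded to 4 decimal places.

seg 1 [0°–33.9°] cycloidal, h=13: full span → s += 13 → s = 13.0000
seg 2 [33.9°–159.6°] cycloidal, h=16: full span → s += 16 → s = 29.0000
seg 3 [159.6°–215.2°] cycloidal, h=26: full span → s += 26 → s = 55.0000
seg 4 [215.2°–324.5°] simple-harmonic, h=-29: θ=255.6° here. β=40.4, B=109.3. -29/2·(1 − cos(π·0.3696)) = -8.7257 → s = 46.2743

46.2743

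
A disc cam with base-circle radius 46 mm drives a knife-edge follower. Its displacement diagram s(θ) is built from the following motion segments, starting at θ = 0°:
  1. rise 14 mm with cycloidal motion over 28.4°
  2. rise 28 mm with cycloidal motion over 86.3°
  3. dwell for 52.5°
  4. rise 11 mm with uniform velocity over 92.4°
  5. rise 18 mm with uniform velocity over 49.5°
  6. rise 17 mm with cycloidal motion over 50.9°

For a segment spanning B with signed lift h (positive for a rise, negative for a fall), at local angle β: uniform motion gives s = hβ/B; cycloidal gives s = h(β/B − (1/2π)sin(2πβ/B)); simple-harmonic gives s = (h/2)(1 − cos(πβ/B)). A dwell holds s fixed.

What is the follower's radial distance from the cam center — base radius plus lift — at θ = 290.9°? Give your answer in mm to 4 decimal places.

seg 1 [0°–28.4°] cycloidal, h=14: full span → s += 14 → s = 14.0000
seg 2 [28.4°–114.7°] cycloidal, h=28: full span → s += 28 → s = 42.0000
seg 3 [114.7°–167.2°] dwell: s stays 42.0000
seg 4 [167.2°–259.6°] uniform, h=11: full span → s += 11 → s = 53.0000
seg 5 [259.6°–309.1°] uniform, h=18: θ=290.9° here. β=31.3, B=49.5. 18·31.3/49.5 = 11.3818 → s = 64.3818
radial distance = base radius + s = 46 + 64.3818 = 110.3818

110.3818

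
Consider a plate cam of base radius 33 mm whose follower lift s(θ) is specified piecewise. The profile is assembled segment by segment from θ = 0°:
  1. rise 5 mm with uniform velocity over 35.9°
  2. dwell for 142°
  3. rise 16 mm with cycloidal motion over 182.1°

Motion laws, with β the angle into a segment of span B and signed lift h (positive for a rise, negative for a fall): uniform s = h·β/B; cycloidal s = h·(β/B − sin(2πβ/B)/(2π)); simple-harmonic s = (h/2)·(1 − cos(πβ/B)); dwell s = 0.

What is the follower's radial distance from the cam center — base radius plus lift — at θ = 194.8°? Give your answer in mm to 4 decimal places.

seg 1 [0°–35.9°] uniform, h=5: full span → s += 5 → s = 5.0000
seg 2 [35.9°–177.9°] dwell: s stays 5.0000
seg 3 [177.9°–360°] cycloidal, h=16: θ=194.8° here. β=16.9, B=182.1. 16·(0.0928 − sin(2π·0.0928)/(2π)) = 0.0827 → s = 5.0827
radial distance = base radius + s = 33 + 5.0827 = 38.0827

38.0827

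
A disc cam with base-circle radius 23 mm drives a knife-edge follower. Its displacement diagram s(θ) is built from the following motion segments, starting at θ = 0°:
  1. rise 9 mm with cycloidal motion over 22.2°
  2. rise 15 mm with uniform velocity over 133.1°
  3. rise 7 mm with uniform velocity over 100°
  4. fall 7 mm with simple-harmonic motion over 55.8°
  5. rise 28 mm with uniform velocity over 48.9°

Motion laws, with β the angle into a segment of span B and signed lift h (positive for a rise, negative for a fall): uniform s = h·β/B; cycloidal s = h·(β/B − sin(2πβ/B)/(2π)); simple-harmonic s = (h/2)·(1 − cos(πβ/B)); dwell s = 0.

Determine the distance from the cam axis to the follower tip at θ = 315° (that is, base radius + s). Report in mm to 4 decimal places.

seg 1 [0°–22.2°] cycloidal, h=9: full span → s += 9 → s = 9.0000
seg 2 [22.2°–155.3°] uniform, h=15: full span → s += 15 → s = 24.0000
seg 3 [155.3°–255.3°] uniform, h=7: full span → s += 7 → s = 31.0000
seg 4 [255.3°–311.1°] simple-harmonic, h=-7: full span → s += -7 → s = 24.0000
seg 5 [311.1°–360°] uniform, h=28: θ=315° here. β=3.9, B=48.9. 28·3.9/48.9 = 2.2331 → s = 26.2331
radial distance = base radius + s = 23 + 26.2331 = 49.2331

49.2331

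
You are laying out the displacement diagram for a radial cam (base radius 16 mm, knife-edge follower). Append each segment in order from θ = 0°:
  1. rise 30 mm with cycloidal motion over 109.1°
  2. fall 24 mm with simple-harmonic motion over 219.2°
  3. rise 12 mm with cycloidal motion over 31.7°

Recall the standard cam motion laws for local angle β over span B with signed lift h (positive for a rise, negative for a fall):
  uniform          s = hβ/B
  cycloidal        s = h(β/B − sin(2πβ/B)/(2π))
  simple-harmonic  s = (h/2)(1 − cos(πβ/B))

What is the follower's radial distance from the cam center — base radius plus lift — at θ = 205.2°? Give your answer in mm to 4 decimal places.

seg 1 [0°–109.1°] cycloidal, h=30: full span → s += 30 → s = 30.0000
seg 2 [109.1°–328.3°] simple-harmonic, h=-24: θ=205.2° here. β=96.1, B=219.2. -24/2·(1 − cos(π·0.4384)) = -9.6927 → s = 20.3073
radial distance = base radius + s = 16 + 20.3073 = 36.3073

36.3073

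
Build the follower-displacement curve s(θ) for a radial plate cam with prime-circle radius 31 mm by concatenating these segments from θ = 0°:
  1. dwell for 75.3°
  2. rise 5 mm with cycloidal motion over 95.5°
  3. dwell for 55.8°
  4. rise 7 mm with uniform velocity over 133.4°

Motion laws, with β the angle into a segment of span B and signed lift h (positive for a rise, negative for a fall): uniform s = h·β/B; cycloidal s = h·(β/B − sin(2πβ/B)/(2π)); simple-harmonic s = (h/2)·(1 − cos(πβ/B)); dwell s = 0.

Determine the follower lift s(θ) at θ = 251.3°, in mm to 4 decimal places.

seg 1 [0°–75.3°] dwell: s stays 0.0000
seg 2 [75.3°–170.8°] cycloidal, h=5: full span → s += 5 → s = 5.0000
seg 3 [170.8°–226.6°] dwell: s stays 5.0000
seg 4 [226.6°–360°] uniform, h=7: θ=251.3° here. β=24.7, B=133.4. 7·24.7/133.4 = 1.2961 → s = 6.2961

6.2961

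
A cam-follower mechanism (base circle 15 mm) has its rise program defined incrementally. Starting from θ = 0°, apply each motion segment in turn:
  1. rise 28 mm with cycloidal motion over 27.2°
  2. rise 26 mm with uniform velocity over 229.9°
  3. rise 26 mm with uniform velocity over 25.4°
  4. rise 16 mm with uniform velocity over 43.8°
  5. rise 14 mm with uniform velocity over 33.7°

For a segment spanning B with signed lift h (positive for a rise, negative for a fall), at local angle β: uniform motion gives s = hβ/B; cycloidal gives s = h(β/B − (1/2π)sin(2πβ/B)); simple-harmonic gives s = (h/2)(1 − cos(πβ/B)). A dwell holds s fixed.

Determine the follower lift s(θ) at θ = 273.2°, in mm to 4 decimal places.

seg 1 [0°–27.2°] cycloidal, h=28: full span → s += 28 → s = 28.0000
seg 2 [27.2°–257.1°] uniform, h=26: full span → s += 26 → s = 54.0000
seg 3 [257.1°–282.5°] uniform, h=26: θ=273.2° here. β=16.1, B=25.4. 26·16.1/25.4 = 16.4803 → s = 70.4803

70.4803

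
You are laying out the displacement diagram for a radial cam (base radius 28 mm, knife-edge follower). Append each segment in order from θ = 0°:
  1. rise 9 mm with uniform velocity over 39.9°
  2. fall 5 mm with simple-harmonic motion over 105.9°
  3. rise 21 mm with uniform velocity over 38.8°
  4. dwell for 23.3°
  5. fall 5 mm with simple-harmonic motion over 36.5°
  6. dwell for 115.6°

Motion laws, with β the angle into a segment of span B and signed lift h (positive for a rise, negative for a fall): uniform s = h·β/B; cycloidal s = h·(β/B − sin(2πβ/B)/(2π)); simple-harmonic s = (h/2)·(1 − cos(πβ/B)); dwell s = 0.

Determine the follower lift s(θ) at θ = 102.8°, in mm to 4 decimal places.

seg 1 [0°–39.9°] uniform, h=9: full span → s += 9 → s = 9.0000
seg 2 [39.9°–145.8°] simple-harmonic, h=-5: θ=102.8° here. β=62.9, B=105.9. -5/2·(1 − cos(π·0.5940)) = -3.2273 → s = 5.7727

5.7727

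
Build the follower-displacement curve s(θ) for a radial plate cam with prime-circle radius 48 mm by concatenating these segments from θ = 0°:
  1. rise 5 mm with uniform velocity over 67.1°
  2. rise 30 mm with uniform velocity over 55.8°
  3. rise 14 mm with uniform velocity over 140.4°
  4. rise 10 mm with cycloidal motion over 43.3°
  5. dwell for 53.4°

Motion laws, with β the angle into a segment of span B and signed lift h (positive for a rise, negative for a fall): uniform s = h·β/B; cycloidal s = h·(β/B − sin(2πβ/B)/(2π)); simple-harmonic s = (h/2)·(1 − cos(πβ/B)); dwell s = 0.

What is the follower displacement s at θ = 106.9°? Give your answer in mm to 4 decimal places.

seg 1 [0°–67.1°] uniform, h=5: full span → s += 5 → s = 5.0000
seg 2 [67.1°–122.9°] uniform, h=30: θ=106.9° here. β=39.8, B=55.8. 30·39.8/55.8 = 21.3978 → s = 26.3978

26.3978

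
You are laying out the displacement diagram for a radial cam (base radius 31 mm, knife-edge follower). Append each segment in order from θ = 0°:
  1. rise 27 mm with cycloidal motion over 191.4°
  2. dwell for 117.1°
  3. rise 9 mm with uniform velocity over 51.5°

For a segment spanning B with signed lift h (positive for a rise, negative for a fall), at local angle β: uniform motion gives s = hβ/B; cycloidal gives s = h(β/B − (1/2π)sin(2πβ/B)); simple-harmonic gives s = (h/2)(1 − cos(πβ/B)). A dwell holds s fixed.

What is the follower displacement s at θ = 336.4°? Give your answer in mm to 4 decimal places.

seg 1 [0°–191.4°] cycloidal, h=27: full span → s += 27 → s = 27.0000
seg 2 [191.4°–308.5°] dwell: s stays 27.0000
seg 3 [308.5°–360°] uniform, h=9: θ=336.4° here. β=27.9, B=51.5. 9·27.9/51.5 = 4.8757 → s = 31.8757

31.8757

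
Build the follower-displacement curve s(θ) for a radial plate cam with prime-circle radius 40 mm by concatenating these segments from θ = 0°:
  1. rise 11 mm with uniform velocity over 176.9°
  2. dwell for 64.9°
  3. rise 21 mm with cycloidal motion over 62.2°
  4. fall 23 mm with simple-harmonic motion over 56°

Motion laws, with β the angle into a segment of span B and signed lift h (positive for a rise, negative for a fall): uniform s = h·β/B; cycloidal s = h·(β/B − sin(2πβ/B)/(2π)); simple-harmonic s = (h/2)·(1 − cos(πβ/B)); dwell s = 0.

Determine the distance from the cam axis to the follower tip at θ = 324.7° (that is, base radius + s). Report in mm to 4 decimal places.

seg 1 [0°–176.9°] uniform, h=11: full span → s += 11 → s = 11.0000
seg 2 [176.9°–241.8°] dwell: s stays 11.0000
seg 3 [241.8°–304°] cycloidal, h=21: full span → s += 21 → s = 32.0000
seg 4 [304°–360°] simple-harmonic, h=-23: θ=324.7° here. β=20.7, B=56. -23/2·(1 − cos(π·0.3696)) = -6.9210 → s = 25.0790
radial distance = base radius + s = 40 + 25.0790 = 65.0790

65.0790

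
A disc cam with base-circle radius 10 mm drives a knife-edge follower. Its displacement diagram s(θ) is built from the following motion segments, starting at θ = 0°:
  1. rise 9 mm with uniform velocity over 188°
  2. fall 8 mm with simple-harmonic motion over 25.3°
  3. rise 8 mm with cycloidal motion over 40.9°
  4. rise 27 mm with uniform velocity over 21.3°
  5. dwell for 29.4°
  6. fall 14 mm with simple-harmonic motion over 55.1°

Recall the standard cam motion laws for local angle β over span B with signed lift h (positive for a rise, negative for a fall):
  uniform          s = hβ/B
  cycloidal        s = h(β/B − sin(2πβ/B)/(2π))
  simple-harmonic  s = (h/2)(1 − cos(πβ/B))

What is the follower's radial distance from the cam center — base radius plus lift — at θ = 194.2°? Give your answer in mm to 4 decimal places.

seg 1 [0°–188°] uniform, h=9: full span → s += 9 → s = 9.0000
seg 2 [188°–213.3°] simple-harmonic, h=-8: θ=194.2° here. β=6.2, B=25.3. -8/2·(1 − cos(π·0.2451)) = -1.1280 → s = 7.8720
radial distance = base radius + s = 10 + 7.8720 = 17.8720

17.8720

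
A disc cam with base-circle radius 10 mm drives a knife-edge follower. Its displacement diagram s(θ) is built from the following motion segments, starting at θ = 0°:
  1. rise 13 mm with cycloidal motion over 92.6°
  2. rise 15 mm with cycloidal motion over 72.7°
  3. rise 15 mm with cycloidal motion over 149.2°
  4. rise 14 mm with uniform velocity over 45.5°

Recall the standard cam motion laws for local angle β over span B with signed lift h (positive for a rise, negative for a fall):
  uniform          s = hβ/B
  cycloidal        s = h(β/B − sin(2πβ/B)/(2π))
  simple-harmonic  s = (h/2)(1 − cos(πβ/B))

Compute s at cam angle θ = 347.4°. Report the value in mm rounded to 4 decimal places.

seg 1 [0°–92.6°] cycloidal, h=13: full span → s += 13 → s = 13.0000
seg 2 [92.6°–165.3°] cycloidal, h=15: full span → s += 15 → s = 28.0000
seg 3 [165.3°–314.5°] cycloidal, h=15: full span → s += 15 → s = 43.0000
seg 4 [314.5°–360°] uniform, h=14: θ=347.4° here. β=32.9, B=45.5. 14·32.9/45.5 = 10.1231 → s = 53.1231

53.1231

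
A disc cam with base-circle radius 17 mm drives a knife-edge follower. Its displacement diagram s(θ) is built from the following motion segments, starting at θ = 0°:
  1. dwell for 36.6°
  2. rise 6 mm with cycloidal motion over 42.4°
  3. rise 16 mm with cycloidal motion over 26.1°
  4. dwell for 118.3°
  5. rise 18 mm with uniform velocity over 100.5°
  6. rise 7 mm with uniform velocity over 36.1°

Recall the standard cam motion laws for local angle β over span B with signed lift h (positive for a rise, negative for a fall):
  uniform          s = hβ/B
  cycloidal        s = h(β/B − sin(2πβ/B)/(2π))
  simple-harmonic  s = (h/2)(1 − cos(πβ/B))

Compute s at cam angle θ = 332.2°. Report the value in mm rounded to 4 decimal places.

seg 1 [0°–36.6°] dwell: s stays 0.0000
seg 2 [36.6°–79°] cycloidal, h=6: full span → s += 6 → s = 6.0000
seg 3 [79°–105.1°] cycloidal, h=16: full span → s += 16 → s = 22.0000
seg 4 [105.1°–223.4°] dwell: s stays 22.0000
seg 5 [223.4°–323.9°] uniform, h=18: full span → s += 18 → s = 40.0000
seg 6 [323.9°–360°] uniform, h=7: θ=332.2° here. β=8.3, B=36.1. 7·8.3/36.1 = 1.6094 → s = 41.6094

41.6094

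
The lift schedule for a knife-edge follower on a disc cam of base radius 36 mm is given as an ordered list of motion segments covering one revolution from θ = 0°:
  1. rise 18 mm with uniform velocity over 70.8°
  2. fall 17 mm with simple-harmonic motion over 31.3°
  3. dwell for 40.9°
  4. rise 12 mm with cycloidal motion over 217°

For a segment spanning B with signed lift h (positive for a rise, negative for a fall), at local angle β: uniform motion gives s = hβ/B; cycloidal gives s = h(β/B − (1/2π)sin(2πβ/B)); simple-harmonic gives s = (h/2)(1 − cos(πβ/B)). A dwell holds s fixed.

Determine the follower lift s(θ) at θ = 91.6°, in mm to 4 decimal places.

seg 1 [0°–70.8°] uniform, h=18: full span → s += 18 → s = 18.0000
seg 2 [70.8°–102.1°] simple-harmonic, h=-17: θ=91.6° here. β=20.8, B=31.3. -17/2·(1 − cos(π·0.6645)) = -12.7006 → s = 5.2994

5.2994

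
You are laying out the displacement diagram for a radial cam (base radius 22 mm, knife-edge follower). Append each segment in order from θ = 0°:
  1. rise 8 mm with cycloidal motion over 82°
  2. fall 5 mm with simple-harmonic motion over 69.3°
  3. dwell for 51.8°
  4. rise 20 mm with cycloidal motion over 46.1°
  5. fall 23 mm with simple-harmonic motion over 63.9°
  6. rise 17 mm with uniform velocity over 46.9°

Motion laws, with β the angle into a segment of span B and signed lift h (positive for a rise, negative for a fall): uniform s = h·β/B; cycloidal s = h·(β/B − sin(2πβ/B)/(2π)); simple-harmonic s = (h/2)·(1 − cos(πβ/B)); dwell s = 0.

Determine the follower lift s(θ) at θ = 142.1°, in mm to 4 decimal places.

seg 1 [0°–82°] cycloidal, h=8: full span → s += 8 → s = 8.0000
seg 2 [82°–151.3°] simple-harmonic, h=-5: θ=142.1° here. β=60.1, B=69.3. -5/2·(1 − cos(π·0.8672)) = -4.7857 → s = 3.2143

3.2143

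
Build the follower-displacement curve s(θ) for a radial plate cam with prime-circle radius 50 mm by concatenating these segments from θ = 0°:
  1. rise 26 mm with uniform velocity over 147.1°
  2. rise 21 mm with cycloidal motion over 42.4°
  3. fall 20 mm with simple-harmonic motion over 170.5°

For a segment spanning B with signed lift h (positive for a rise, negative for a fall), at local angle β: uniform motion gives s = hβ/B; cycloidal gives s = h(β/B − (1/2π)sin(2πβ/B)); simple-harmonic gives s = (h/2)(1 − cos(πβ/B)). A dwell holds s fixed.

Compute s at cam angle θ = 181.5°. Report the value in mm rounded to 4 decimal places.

seg 1 [0°–147.1°] uniform, h=26: full span → s += 26 → s = 26.0000
seg 2 [147.1°–189.5°] cycloidal, h=21: θ=181.5° here. β=34.4, B=42.4. 21·(0.8113 − sin(2π·0.8113)/(2π)) = 20.1350 → s = 46.1350

46.1350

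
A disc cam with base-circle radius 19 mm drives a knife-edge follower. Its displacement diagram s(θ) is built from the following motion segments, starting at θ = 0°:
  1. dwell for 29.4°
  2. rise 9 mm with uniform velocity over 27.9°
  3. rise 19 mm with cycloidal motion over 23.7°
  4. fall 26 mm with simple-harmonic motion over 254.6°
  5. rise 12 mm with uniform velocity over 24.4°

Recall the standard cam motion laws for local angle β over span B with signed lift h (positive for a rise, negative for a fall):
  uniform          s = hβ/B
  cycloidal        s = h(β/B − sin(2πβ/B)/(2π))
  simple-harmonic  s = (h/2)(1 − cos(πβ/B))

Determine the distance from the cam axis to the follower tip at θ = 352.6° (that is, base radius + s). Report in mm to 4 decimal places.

seg 1 [0°–29.4°] dwell: s stays 0.0000
seg 2 [29.4°–57.3°] uniform, h=9: full span → s += 9 → s = 9.0000
seg 3 [57.3°–81°] cycloidal, h=19: full span → s += 19 → s = 28.0000
seg 4 [81°–335.6°] simple-harmonic, h=-26: full span → s += -26 → s = 2.0000
seg 5 [335.6°–360°] uniform, h=12: θ=352.6° here. β=17, B=24.4. 12·17/24.4 = 8.3607 → s = 10.3607
radial distance = base radius + s = 19 + 10.3607 = 29.3607

29.3607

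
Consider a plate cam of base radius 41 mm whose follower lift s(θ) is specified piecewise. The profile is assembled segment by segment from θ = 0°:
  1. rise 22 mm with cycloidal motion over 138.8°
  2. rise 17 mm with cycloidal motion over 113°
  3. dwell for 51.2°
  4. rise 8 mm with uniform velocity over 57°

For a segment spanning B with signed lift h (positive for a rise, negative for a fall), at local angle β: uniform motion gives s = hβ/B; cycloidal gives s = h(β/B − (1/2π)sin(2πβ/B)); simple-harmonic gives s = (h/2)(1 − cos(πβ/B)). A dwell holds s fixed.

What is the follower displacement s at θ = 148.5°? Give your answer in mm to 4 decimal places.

seg 1 [0°–138.8°] cycloidal, h=22: full span → s += 22 → s = 22.0000
seg 2 [138.8°–251.8°] cycloidal, h=17: θ=148.5° here. β=9.7, B=113. 17·(0.0858 − sin(2π·0.0858)/(2π)) = 0.0697 → s = 22.0697

22.0697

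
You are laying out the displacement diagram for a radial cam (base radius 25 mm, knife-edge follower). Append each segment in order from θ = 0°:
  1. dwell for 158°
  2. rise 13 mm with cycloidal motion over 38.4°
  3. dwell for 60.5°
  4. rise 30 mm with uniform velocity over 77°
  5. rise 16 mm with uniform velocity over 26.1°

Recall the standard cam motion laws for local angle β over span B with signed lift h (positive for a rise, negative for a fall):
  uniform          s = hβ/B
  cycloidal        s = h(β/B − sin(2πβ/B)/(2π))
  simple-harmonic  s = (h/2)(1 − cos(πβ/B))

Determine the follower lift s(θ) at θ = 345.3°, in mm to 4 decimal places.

seg 1 [0°–158°] dwell: s stays 0.0000
seg 2 [158°–196.4°] cycloidal, h=13: full span → s += 13 → s = 13.0000
seg 3 [196.4°–256.9°] dwell: s stays 13.0000
seg 4 [256.9°–333.9°] uniform, h=30: full span → s += 30 → s = 43.0000
seg 5 [333.9°–360°] uniform, h=16: θ=345.3° here. β=11.4, B=26.1. 16·11.4/26.1 = 6.9885 → s = 49.9885

49.9885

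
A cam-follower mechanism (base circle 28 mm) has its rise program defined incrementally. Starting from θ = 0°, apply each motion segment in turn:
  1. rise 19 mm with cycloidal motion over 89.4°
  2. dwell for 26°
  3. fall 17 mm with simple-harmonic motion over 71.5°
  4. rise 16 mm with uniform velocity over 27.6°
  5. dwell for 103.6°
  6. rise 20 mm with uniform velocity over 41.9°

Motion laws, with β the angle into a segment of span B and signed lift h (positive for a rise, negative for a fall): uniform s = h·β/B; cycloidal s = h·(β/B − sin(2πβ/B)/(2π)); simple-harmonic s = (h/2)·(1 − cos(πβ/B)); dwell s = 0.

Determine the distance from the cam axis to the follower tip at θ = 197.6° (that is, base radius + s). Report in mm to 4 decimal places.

seg 1 [0°–89.4°] cycloidal, h=19: full span → s += 19 → s = 19.0000
seg 2 [89.4°–115.4°] dwell: s stays 19.0000
seg 3 [115.4°–186.9°] simple-harmonic, h=-17: full span → s += -17 → s = 2.0000
seg 4 [186.9°–214.5°] uniform, h=16: θ=197.6° here. β=10.7, B=27.6. 16·10.7/27.6 = 6.2029 → s = 8.2029
radial distance = base radius + s = 28 + 8.2029 = 36.2029

36.2029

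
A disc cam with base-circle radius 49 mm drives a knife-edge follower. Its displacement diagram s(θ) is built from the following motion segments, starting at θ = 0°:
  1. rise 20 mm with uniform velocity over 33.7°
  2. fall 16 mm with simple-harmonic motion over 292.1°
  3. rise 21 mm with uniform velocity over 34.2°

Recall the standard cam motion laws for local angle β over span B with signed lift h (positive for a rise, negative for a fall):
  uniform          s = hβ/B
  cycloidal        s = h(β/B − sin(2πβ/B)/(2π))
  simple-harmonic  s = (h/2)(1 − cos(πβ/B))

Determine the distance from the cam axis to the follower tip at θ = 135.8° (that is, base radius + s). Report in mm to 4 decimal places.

seg 1 [0°–33.7°] uniform, h=20: full span → s += 20 → s = 20.0000
seg 2 [33.7°–325.8°] simple-harmonic, h=-16: θ=135.8° here. β=102.1, B=292.1. -16/2·(1 − cos(π·0.3495)) = -4.3577 → s = 15.6423
radial distance = base radius + s = 49 + 15.6423 = 64.6423

64.6423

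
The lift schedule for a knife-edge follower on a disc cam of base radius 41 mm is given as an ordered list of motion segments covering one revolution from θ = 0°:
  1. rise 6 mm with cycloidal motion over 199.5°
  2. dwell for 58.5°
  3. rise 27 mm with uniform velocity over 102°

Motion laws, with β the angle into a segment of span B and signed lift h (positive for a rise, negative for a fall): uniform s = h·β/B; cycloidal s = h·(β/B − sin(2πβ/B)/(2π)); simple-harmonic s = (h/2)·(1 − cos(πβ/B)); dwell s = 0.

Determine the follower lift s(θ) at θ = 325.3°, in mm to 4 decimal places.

seg 1 [0°–199.5°] cycloidal, h=6: full span → s += 6 → s = 6.0000
seg 2 [199.5°–258°] dwell: s stays 6.0000
seg 3 [258°–360°] uniform, h=27: θ=325.3° here. β=67.3, B=102. 27·67.3/102 = 17.8147 → s = 23.8147

23.8147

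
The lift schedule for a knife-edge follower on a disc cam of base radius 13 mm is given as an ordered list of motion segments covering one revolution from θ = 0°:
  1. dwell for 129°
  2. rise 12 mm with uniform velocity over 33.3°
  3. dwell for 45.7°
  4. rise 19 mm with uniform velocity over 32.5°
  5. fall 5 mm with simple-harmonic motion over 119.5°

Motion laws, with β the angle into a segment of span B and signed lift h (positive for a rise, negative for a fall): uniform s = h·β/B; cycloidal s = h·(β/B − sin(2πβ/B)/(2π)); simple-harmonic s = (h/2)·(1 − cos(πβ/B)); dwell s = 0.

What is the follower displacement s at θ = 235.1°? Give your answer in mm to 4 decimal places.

seg 1 [0°–129°] dwell: s stays 0.0000
seg 2 [129°–162.3°] uniform, h=12: full span → s += 12 → s = 12.0000
seg 3 [162.3°–208°] dwell: s stays 12.0000
seg 4 [208°–240.5°] uniform, h=19: θ=235.1° here. β=27.1, B=32.5. 19·27.1/32.5 = 15.8431 → s = 27.8431

27.8431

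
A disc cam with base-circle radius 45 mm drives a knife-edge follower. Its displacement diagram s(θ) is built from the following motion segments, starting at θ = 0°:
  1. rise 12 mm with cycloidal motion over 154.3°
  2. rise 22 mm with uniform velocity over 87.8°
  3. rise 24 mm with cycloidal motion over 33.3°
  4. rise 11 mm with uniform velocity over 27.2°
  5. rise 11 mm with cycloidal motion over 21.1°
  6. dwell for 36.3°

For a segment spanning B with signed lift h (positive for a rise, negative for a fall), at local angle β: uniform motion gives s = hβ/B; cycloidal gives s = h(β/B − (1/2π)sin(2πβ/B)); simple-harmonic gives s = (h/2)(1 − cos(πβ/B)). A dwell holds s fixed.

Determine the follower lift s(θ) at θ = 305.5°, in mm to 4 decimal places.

seg 1 [0°–154.3°] cycloidal, h=12: full span → s += 12 → s = 12.0000
seg 2 [154.3°–242.1°] uniform, h=22: full span → s += 22 → s = 34.0000
seg 3 [242.1°–275.4°] cycloidal, h=24: full span → s += 24 → s = 58.0000
seg 4 [275.4°–302.6°] uniform, h=11: full span → s += 11 → s = 69.0000
seg 5 [302.6°–323.7°] cycloidal, h=11: θ=305.5° here. β=2.9, B=21.1. 11·(0.1374 − sin(2π·0.1374)/(2π)) = 0.1810 → s = 69.1810

69.1810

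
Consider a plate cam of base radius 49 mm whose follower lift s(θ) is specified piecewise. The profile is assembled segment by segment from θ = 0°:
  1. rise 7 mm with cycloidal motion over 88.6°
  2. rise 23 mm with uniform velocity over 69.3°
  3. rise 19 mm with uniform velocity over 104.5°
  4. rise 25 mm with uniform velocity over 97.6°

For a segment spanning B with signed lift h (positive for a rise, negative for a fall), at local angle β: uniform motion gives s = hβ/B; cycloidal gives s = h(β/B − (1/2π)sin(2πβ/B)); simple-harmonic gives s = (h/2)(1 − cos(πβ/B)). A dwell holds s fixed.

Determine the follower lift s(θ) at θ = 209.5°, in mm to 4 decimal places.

seg 1 [0°–88.6°] cycloidal, h=7: full span → s += 7 → s = 7.0000
seg 2 [88.6°–157.9°] uniform, h=23: full span → s += 23 → s = 30.0000
seg 3 [157.9°–262.4°] uniform, h=19: θ=209.5° here. β=51.6, B=104.5. 19·51.6/104.5 = 9.3818 → s = 39.3818

39.3818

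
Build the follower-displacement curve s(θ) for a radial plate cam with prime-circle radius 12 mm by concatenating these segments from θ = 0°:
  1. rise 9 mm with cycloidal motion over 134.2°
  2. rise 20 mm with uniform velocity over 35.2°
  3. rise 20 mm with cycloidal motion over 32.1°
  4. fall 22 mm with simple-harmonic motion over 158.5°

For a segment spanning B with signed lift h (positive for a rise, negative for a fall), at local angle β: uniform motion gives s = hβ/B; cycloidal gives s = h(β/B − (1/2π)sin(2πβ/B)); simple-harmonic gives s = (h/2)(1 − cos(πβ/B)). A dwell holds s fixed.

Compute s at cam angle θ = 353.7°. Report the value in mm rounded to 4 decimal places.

seg 1 [0°–134.2°] cycloidal, h=9: full span → s += 9 → s = 9.0000
seg 2 [134.2°–169.4°] uniform, h=20: full span → s += 20 → s = 29.0000
seg 3 [169.4°–201.5°] cycloidal, h=20: full span → s += 20 → s = 49.0000
seg 4 [201.5°–360°] simple-harmonic, h=-22: θ=353.7° here. β=152.2, B=158.5. -22/2·(1 − cos(π·0.9603)) = -21.9144 → s = 27.0856

27.0856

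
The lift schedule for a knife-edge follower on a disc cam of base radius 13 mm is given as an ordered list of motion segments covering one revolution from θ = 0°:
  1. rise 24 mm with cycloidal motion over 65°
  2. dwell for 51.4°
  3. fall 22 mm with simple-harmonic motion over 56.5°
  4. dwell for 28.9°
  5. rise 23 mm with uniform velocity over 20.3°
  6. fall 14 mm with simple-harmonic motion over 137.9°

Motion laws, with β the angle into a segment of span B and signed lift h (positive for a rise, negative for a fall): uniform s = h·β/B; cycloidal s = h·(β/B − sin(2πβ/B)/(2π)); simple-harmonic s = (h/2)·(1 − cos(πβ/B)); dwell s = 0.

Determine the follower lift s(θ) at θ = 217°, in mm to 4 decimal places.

seg 1 [0°–65°] cycloidal, h=24: full span → s += 24 → s = 24.0000
seg 2 [65°–116.4°] dwell: s stays 24.0000
seg 3 [116.4°–172.9°] simple-harmonic, h=-22: full span → s += -22 → s = 2.0000
seg 4 [172.9°–201.8°] dwell: s stays 2.0000
seg 5 [201.8°–222.1°] uniform, h=23: θ=217° here. β=15.2, B=20.3. 23·15.2/20.3 = 17.2217 → s = 19.2217

19.2217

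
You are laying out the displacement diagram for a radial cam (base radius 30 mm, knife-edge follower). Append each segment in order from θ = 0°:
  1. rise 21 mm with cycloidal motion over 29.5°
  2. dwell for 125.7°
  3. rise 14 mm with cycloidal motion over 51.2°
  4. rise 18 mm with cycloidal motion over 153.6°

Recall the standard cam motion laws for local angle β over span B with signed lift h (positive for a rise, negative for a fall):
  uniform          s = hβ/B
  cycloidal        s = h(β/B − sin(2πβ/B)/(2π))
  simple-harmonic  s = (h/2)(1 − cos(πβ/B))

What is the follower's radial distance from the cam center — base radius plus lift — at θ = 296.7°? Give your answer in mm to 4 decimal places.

seg 1 [0°–29.5°] cycloidal, h=21: full span → s += 21 → s = 21.0000
seg 2 [29.5°–155.2°] dwell: s stays 21.0000
seg 3 [155.2°–206.4°] cycloidal, h=14: full span → s += 14 → s = 35.0000
seg 4 [206.4°–360°] cycloidal, h=18: θ=296.7° here. β=90.3, B=153.6. 18·(0.5879 − sin(2π·0.5879)/(2π)) = 12.0849 → s = 47.0849
radial distance = base radius + s = 30 + 47.0849 = 77.0849

77.0849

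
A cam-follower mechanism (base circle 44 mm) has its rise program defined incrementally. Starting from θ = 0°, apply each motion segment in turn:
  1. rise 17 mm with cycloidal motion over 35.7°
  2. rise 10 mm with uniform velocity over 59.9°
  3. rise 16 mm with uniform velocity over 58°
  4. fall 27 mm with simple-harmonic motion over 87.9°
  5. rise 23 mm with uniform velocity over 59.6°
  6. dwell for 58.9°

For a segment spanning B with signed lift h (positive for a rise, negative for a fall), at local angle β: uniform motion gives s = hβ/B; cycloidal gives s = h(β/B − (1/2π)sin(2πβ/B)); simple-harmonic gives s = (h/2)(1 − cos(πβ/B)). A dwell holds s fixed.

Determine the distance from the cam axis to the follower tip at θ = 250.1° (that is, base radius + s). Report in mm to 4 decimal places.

seg 1 [0°–35.7°] cycloidal, h=17: full span → s += 17 → s = 17.0000
seg 2 [35.7°–95.6°] uniform, h=10: full span → s += 10 → s = 27.0000
seg 3 [95.6°–153.6°] uniform, h=16: full span → s += 16 → s = 43.0000
seg 4 [153.6°–241.5°] simple-harmonic, h=-27: full span → s += -27 → s = 16.0000
seg 5 [241.5°–301.1°] uniform, h=23: θ=250.1° here. β=8.6, B=59.6. 23·8.6/59.6 = 3.3188 → s = 19.3188
radial distance = base radius + s = 44 + 19.3188 = 63.3188

63.3188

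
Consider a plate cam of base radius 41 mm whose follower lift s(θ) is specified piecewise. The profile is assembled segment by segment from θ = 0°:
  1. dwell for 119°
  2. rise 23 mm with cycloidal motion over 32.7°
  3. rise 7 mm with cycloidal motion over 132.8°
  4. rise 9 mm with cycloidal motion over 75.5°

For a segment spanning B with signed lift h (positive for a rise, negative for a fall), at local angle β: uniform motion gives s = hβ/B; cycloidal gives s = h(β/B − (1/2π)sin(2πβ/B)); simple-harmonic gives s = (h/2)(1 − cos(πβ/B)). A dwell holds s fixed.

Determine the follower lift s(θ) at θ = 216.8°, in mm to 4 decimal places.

seg 1 [0°–119°] dwell: s stays 0.0000
seg 2 [119°–151.7°] cycloidal, h=23: full span → s += 23 → s = 23.0000
seg 3 [151.7°–284.5°] cycloidal, h=7: θ=216.8° here. β=65.1, B=132.8. 7·(0.4902 − sin(2π·0.4902)/(2π)) = 3.3630 → s = 26.3630

26.3630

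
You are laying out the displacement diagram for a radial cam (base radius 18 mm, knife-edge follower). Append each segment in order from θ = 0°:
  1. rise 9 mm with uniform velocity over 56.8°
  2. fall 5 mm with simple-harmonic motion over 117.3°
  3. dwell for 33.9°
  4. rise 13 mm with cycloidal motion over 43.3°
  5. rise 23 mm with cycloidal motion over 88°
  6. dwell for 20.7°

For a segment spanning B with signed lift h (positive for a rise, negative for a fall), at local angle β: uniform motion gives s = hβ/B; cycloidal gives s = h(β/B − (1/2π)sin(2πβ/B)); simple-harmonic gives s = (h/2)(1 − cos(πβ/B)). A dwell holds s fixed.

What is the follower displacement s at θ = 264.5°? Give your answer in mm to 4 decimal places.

seg 1 [0°–56.8°] uniform, h=9: full span → s += 9 → s = 9.0000
seg 2 [56.8°–174.1°] simple-harmonic, h=-5: full span → s += -5 → s = 4.0000
seg 3 [174.1°–208°] dwell: s stays 4.0000
seg 4 [208°–251.3°] cycloidal, h=13: full span → s += 13 → s = 17.0000
seg 5 [251.3°–339.3°] cycloidal, h=23: θ=264.5° here. β=13.2, B=88. 23·(0.1500 − sin(2π·0.1500)/(2π)) = 0.4885 → s = 17.4885

17.4885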